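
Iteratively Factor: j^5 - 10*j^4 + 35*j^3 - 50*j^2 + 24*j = (j - 3)*(j^4 - 7*j^3 + 14*j^2 - 8*j) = (j - 4)*(j - 3)*(j^3 - 3*j^2 + 2*j) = j*(j - 4)*(j - 3)*(j^2 - 3*j + 2) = j*(j - 4)*(j - 3)*(j - 2)*(j - 1)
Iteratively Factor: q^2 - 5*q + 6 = (q - 3)*(q - 2)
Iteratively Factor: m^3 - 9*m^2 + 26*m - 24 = (m - 4)*(m^2 - 5*m + 6) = (m - 4)*(m - 3)*(m - 2)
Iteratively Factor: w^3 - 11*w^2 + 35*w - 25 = (w - 1)*(w^2 - 10*w + 25) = (w - 5)*(w - 1)*(w - 5)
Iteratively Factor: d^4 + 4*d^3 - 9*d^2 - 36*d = (d)*(d^3 + 4*d^2 - 9*d - 36) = d*(d - 3)*(d^2 + 7*d + 12) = d*(d - 3)*(d + 3)*(d + 4)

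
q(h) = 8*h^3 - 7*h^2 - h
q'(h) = 24*h^2 - 14*h - 1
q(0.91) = -0.68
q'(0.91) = 6.13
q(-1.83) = -70.64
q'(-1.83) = 104.99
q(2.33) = 60.86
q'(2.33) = 96.67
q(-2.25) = -124.31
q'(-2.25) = 152.00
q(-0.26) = -0.35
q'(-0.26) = 4.26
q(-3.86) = -560.54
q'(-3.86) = 410.63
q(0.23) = -0.50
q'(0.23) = -2.95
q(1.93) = 29.51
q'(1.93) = 61.38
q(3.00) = 150.00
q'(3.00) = 173.00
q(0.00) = 0.00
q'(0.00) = -1.00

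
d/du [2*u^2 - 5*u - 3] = 4*u - 5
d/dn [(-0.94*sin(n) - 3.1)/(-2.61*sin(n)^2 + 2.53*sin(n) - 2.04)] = (-2.4534*sin(n)^2 - 16.182*sin(n) + 9.7606)*cos(n)/(6.8121*sin(n)^4 - 13.2066*sin(n)^3 + 17.0497*sin(n)^2 - 10.3224*sin(n) + 4.1616)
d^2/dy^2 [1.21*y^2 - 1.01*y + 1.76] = 2.42000000000000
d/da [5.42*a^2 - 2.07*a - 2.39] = 10.84*a - 2.07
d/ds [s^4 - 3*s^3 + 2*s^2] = s*(4*s^2 - 9*s + 4)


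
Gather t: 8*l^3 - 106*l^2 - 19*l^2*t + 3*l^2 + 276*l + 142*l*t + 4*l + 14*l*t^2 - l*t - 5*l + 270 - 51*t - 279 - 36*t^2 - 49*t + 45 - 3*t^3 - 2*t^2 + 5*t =8*l^3 - 103*l^2 + 275*l - 3*t^3 + t^2*(14*l - 38) + t*(-19*l^2 + 141*l - 95) + 36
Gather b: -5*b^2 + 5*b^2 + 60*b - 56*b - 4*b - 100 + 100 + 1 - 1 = 0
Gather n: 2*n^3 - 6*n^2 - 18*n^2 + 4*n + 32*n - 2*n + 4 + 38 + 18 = 2*n^3 - 24*n^2 + 34*n + 60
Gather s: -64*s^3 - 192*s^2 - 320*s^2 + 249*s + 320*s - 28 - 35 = -64*s^3 - 512*s^2 + 569*s - 63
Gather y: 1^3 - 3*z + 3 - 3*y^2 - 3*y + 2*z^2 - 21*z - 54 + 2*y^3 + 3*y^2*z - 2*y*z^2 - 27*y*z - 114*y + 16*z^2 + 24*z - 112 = 2*y^3 + y^2*(3*z - 3) + y*(-2*z^2 - 27*z - 117) + 18*z^2 - 162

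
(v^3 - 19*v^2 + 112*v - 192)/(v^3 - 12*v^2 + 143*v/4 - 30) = 4*(v^2 - 11*v + 24)/(4*v^2 - 16*v + 15)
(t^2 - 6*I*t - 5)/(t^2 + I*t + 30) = (t - I)/(t + 6*I)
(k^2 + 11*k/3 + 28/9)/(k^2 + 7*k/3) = (k + 4/3)/k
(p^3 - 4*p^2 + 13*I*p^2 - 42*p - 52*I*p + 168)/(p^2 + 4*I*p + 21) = (p^2 + p*(-4 + 6*I) - 24*I)/(p - 3*I)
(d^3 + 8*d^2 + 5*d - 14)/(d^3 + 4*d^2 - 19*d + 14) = (d + 2)/(d - 2)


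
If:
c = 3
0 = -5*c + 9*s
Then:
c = 3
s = 5/3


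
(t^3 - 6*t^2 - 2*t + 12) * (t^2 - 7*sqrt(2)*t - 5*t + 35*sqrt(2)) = t^5 - 11*t^4 - 7*sqrt(2)*t^4 + 28*t^3 + 77*sqrt(2)*t^3 - 196*sqrt(2)*t^2 + 22*t^2 - 154*sqrt(2)*t - 60*t + 420*sqrt(2)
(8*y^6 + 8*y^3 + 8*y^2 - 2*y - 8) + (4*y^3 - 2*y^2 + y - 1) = 8*y^6 + 12*y^3 + 6*y^2 - y - 9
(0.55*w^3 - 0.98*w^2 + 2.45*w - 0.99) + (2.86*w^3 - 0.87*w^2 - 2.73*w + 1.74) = 3.41*w^3 - 1.85*w^2 - 0.28*w + 0.75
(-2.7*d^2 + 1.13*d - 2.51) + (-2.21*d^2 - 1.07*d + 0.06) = -4.91*d^2 + 0.0599999999999998*d - 2.45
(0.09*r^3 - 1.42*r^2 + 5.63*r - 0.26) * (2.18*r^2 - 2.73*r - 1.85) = 0.1962*r^5 - 3.3413*r^4 + 15.9835*r^3 - 13.3097*r^2 - 9.7057*r + 0.481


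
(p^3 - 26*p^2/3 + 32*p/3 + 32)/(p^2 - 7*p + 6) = (3*p^2 - 8*p - 16)/(3*(p - 1))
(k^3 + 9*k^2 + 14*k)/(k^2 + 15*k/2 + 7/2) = 2*k*(k + 2)/(2*k + 1)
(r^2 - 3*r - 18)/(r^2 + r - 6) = (r - 6)/(r - 2)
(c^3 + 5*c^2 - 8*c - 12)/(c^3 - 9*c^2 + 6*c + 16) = (c + 6)/(c - 8)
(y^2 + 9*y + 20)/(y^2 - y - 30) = (y + 4)/(y - 6)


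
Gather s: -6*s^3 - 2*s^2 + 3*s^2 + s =-6*s^3 + s^2 + s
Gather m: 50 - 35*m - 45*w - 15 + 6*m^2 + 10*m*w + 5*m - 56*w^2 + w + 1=6*m^2 + m*(10*w - 30) - 56*w^2 - 44*w + 36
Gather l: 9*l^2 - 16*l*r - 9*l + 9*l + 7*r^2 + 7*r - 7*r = 9*l^2 - 16*l*r + 7*r^2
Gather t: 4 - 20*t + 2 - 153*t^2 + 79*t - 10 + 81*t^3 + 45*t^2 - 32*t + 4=81*t^3 - 108*t^2 + 27*t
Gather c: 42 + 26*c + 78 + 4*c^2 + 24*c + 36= 4*c^2 + 50*c + 156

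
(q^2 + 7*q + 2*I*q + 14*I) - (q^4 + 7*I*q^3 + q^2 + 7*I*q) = -q^4 - 7*I*q^3 + 7*q - 5*I*q + 14*I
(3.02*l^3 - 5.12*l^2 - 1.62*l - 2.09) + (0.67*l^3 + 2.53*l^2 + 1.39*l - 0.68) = 3.69*l^3 - 2.59*l^2 - 0.23*l - 2.77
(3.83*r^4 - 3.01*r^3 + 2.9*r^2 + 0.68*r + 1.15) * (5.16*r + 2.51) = 19.7628*r^5 - 5.9183*r^4 + 7.4089*r^3 + 10.7878*r^2 + 7.6408*r + 2.8865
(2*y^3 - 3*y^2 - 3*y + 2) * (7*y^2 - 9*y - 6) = 14*y^5 - 39*y^4 - 6*y^3 + 59*y^2 - 12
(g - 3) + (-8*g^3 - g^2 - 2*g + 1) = -8*g^3 - g^2 - g - 2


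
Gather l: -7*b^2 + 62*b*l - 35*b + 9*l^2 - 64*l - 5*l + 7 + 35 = -7*b^2 - 35*b + 9*l^2 + l*(62*b - 69) + 42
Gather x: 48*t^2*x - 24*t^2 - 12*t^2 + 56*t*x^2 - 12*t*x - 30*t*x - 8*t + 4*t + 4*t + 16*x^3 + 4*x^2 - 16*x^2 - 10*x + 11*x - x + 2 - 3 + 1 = -36*t^2 + 16*x^3 + x^2*(56*t - 12) + x*(48*t^2 - 42*t)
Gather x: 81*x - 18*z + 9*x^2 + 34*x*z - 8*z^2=9*x^2 + x*(34*z + 81) - 8*z^2 - 18*z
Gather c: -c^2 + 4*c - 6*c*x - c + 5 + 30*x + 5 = -c^2 + c*(3 - 6*x) + 30*x + 10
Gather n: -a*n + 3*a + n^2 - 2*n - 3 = 3*a + n^2 + n*(-a - 2) - 3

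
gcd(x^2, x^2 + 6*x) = x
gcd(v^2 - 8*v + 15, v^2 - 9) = v - 3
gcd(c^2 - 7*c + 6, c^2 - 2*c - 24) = c - 6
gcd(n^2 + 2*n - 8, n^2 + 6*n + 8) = n + 4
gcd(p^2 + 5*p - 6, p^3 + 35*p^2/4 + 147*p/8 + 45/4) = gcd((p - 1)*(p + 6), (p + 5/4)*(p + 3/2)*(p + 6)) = p + 6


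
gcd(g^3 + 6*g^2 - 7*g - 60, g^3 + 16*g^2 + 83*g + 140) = g^2 + 9*g + 20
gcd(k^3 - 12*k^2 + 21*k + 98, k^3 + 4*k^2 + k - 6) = k + 2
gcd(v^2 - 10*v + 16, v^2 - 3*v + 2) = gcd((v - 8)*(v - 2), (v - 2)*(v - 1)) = v - 2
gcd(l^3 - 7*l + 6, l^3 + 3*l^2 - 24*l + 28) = l - 2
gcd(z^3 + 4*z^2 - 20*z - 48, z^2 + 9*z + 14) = z + 2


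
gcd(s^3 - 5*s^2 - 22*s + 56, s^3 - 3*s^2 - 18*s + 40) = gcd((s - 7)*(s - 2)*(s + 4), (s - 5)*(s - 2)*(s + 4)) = s^2 + 2*s - 8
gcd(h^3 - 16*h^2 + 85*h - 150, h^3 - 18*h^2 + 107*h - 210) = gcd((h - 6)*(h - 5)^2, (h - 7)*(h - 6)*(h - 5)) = h^2 - 11*h + 30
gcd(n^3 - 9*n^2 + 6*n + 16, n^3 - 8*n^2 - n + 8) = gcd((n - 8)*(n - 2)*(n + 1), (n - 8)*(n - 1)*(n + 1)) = n^2 - 7*n - 8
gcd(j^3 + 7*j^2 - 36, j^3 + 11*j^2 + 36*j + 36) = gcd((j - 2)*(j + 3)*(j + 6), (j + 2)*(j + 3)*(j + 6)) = j^2 + 9*j + 18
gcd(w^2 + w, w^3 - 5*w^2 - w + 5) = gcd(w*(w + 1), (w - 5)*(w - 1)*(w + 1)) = w + 1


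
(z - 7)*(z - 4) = z^2 - 11*z + 28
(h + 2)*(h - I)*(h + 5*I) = h^3 + 2*h^2 + 4*I*h^2 + 5*h + 8*I*h + 10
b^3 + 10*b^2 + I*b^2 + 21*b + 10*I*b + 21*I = (b + 3)*(b + 7)*(b + I)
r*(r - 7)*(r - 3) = r^3 - 10*r^2 + 21*r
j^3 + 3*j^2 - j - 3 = (j - 1)*(j + 1)*(j + 3)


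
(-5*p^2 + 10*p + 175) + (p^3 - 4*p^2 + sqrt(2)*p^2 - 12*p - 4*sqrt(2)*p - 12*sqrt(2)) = p^3 - 9*p^2 + sqrt(2)*p^2 - 4*sqrt(2)*p - 2*p - 12*sqrt(2) + 175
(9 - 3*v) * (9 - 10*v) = 30*v^2 - 117*v + 81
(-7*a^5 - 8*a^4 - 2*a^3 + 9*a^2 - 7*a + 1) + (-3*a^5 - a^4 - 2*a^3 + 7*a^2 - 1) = -10*a^5 - 9*a^4 - 4*a^3 + 16*a^2 - 7*a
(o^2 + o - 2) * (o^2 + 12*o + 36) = o^4 + 13*o^3 + 46*o^2 + 12*o - 72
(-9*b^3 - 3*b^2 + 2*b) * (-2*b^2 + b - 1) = 18*b^5 - 3*b^4 + 2*b^3 + 5*b^2 - 2*b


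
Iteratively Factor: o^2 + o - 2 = (o + 2)*(o - 1)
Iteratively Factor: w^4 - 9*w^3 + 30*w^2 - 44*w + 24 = (w - 2)*(w^3 - 7*w^2 + 16*w - 12) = (w - 2)^2*(w^2 - 5*w + 6) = (w - 2)^3*(w - 3)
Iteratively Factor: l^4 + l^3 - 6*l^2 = (l)*(l^3 + l^2 - 6*l) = l^2*(l^2 + l - 6) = l^2*(l + 3)*(l - 2)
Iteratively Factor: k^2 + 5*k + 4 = (k + 1)*(k + 4)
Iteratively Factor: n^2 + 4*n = (n)*(n + 4)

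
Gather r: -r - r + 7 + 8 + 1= 16 - 2*r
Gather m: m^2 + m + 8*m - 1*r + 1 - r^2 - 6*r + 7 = m^2 + 9*m - r^2 - 7*r + 8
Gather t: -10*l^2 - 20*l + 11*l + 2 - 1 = -10*l^2 - 9*l + 1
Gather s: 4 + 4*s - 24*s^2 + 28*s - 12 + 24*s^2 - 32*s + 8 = 0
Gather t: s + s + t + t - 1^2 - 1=2*s + 2*t - 2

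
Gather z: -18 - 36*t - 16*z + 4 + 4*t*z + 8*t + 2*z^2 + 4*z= -28*t + 2*z^2 + z*(4*t - 12) - 14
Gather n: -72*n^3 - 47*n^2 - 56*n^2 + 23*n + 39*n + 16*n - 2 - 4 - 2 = -72*n^3 - 103*n^2 + 78*n - 8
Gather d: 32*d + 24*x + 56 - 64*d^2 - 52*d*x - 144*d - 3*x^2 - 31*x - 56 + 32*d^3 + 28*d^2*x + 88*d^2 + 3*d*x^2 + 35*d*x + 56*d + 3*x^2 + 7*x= 32*d^3 + d^2*(28*x + 24) + d*(3*x^2 - 17*x - 56)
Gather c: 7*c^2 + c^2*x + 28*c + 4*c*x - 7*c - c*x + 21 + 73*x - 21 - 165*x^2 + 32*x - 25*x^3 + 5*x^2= c^2*(x + 7) + c*(3*x + 21) - 25*x^3 - 160*x^2 + 105*x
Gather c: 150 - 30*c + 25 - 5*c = 175 - 35*c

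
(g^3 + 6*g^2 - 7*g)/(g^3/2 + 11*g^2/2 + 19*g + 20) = 2*g*(g^2 + 6*g - 7)/(g^3 + 11*g^2 + 38*g + 40)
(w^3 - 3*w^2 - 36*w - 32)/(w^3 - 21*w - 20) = (w - 8)/(w - 5)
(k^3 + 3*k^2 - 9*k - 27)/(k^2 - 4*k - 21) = (k^2 - 9)/(k - 7)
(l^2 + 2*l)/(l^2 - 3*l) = (l + 2)/(l - 3)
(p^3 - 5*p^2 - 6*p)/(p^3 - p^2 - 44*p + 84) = p*(p + 1)/(p^2 + 5*p - 14)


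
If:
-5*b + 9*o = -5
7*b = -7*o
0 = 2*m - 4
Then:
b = 5/14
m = 2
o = -5/14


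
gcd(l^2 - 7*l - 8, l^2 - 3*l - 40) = l - 8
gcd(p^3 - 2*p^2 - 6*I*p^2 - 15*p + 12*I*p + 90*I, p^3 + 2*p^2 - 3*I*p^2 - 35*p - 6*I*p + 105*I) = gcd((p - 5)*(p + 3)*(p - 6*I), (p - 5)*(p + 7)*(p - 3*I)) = p - 5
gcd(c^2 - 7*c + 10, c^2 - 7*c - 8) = 1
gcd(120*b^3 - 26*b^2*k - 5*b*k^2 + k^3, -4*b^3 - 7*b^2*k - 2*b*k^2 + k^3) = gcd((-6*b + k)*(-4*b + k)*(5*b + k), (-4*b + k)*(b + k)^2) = 4*b - k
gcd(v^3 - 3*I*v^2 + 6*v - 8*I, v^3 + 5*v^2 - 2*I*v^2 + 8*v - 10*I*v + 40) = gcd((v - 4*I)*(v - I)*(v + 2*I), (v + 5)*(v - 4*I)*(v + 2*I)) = v^2 - 2*I*v + 8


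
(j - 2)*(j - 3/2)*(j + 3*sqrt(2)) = j^3 - 7*j^2/2 + 3*sqrt(2)*j^2 - 21*sqrt(2)*j/2 + 3*j + 9*sqrt(2)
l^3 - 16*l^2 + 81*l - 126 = (l - 7)*(l - 6)*(l - 3)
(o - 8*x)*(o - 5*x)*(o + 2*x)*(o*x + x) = o^4*x - 11*o^3*x^2 + o^3*x + 14*o^2*x^3 - 11*o^2*x^2 + 80*o*x^4 + 14*o*x^3 + 80*x^4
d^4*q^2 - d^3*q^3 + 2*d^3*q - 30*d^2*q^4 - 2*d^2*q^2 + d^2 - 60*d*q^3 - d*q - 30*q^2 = (d - 6*q)*(d + 5*q)*(d*q + 1)^2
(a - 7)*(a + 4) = a^2 - 3*a - 28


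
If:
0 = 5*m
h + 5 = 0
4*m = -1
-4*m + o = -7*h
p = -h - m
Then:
No Solution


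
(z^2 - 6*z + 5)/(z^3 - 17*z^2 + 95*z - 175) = (z - 1)/(z^2 - 12*z + 35)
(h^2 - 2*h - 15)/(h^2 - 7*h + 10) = (h + 3)/(h - 2)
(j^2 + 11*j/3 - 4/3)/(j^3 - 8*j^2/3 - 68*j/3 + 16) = (3*j - 1)/(3*j^2 - 20*j + 12)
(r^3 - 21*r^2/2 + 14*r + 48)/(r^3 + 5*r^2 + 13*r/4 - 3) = 2*(r^2 - 12*r + 32)/(2*r^2 + 7*r - 4)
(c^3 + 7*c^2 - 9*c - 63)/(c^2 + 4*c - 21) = c + 3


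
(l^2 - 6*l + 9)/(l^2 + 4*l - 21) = (l - 3)/(l + 7)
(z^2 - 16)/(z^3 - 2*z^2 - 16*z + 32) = 1/(z - 2)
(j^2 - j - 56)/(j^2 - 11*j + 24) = (j + 7)/(j - 3)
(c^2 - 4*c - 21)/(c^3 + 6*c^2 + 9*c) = (c - 7)/(c*(c + 3))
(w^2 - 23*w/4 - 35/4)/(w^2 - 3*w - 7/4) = (-4*w^2 + 23*w + 35)/(-4*w^2 + 12*w + 7)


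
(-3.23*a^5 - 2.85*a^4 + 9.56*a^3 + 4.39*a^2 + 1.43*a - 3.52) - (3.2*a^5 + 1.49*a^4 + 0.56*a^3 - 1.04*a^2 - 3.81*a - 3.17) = -6.43*a^5 - 4.34*a^4 + 9.0*a^3 + 5.43*a^2 + 5.24*a - 0.35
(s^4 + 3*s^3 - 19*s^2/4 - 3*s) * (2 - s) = -s^5 - s^4 + 43*s^3/4 - 13*s^2/2 - 6*s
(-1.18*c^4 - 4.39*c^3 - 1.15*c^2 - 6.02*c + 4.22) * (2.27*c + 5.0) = -2.6786*c^5 - 15.8653*c^4 - 24.5605*c^3 - 19.4154*c^2 - 20.5206*c + 21.1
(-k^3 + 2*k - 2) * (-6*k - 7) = 6*k^4 + 7*k^3 - 12*k^2 - 2*k + 14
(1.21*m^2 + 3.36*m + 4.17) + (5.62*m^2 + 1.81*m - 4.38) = 6.83*m^2 + 5.17*m - 0.21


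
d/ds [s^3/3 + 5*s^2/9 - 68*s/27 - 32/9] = s^2 + 10*s/9 - 68/27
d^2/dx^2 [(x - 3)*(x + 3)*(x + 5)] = 6*x + 10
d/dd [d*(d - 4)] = 2*d - 4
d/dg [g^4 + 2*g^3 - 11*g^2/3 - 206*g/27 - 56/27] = 4*g^3 + 6*g^2 - 22*g/3 - 206/27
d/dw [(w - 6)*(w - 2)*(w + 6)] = 3*w^2 - 4*w - 36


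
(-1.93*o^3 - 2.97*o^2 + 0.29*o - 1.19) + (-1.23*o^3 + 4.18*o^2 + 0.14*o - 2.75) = -3.16*o^3 + 1.21*o^2 + 0.43*o - 3.94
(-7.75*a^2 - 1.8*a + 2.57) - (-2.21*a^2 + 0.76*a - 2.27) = -5.54*a^2 - 2.56*a + 4.84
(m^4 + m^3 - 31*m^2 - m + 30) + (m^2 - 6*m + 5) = m^4 + m^3 - 30*m^2 - 7*m + 35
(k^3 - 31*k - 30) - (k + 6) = k^3 - 32*k - 36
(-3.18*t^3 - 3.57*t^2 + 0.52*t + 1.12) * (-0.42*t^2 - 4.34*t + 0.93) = 1.3356*t^5 + 15.3006*t^4 + 12.318*t^3 - 6.0473*t^2 - 4.3772*t + 1.0416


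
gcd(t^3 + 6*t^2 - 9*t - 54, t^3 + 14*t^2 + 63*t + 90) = t^2 + 9*t + 18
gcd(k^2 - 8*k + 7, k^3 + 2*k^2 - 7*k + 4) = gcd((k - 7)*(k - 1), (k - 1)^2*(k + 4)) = k - 1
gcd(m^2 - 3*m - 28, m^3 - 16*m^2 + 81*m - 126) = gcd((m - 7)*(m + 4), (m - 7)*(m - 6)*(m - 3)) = m - 7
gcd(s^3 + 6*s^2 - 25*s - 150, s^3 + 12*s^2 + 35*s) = s + 5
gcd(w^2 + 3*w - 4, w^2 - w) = w - 1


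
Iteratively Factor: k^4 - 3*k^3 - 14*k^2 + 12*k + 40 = (k - 5)*(k^3 + 2*k^2 - 4*k - 8) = (k - 5)*(k - 2)*(k^2 + 4*k + 4) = (k - 5)*(k - 2)*(k + 2)*(k + 2)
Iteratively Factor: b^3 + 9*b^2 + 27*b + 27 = (b + 3)*(b^2 + 6*b + 9) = (b + 3)^2*(b + 3)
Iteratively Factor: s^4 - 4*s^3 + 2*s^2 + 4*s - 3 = (s - 1)*(s^3 - 3*s^2 - s + 3) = (s - 3)*(s - 1)*(s^2 - 1) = (s - 3)*(s - 1)*(s + 1)*(s - 1)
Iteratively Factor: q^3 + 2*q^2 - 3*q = (q - 1)*(q^2 + 3*q) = (q - 1)*(q + 3)*(q)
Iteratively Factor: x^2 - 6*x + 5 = (x - 1)*(x - 5)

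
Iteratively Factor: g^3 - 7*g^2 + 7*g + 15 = (g + 1)*(g^2 - 8*g + 15) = (g - 3)*(g + 1)*(g - 5)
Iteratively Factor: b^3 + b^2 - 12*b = (b + 4)*(b^2 - 3*b) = b*(b + 4)*(b - 3)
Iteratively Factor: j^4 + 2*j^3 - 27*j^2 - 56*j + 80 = (j + 4)*(j^3 - 2*j^2 - 19*j + 20) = (j - 1)*(j + 4)*(j^2 - j - 20) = (j - 1)*(j + 4)^2*(j - 5)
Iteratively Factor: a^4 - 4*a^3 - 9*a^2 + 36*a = (a - 3)*(a^3 - a^2 - 12*a) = (a - 3)*(a + 3)*(a^2 - 4*a) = a*(a - 3)*(a + 3)*(a - 4)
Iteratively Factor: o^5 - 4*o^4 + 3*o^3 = (o)*(o^4 - 4*o^3 + 3*o^2) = o*(o - 3)*(o^3 - o^2) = o*(o - 3)*(o - 1)*(o^2) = o^2*(o - 3)*(o - 1)*(o)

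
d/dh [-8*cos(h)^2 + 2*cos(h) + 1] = 2*(8*cos(h) - 1)*sin(h)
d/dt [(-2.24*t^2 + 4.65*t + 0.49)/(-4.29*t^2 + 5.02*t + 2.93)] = (8.7037*t^2 - 8.9222*t + 11.1647)/(18.4041*t^4 - 43.0716*t^3 + 0.0609999999999928*t^2 + 29.4172*t + 8.5849)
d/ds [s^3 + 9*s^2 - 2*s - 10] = 3*s^2 + 18*s - 2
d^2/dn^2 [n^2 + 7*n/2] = 2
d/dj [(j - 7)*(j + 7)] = 2*j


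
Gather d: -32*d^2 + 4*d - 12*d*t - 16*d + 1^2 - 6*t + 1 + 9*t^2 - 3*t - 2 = -32*d^2 + d*(-12*t - 12) + 9*t^2 - 9*t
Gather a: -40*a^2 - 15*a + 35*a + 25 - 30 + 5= -40*a^2 + 20*a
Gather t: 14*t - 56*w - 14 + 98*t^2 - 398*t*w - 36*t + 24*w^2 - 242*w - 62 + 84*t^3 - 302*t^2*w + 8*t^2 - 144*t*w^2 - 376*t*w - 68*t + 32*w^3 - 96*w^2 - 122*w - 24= 84*t^3 + t^2*(106 - 302*w) + t*(-144*w^2 - 774*w - 90) + 32*w^3 - 72*w^2 - 420*w - 100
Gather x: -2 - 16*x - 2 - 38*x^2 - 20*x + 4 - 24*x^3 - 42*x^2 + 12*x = -24*x^3 - 80*x^2 - 24*x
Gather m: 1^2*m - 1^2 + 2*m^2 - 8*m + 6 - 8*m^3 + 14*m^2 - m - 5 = -8*m^3 + 16*m^2 - 8*m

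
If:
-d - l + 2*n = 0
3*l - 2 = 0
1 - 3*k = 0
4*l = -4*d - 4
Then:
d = -5/3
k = 1/3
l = 2/3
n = -1/2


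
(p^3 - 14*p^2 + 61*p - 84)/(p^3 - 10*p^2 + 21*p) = (p - 4)/p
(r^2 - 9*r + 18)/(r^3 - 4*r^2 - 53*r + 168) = (r - 6)/(r^2 - r - 56)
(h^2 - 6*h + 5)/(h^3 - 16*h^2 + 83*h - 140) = (h - 1)/(h^2 - 11*h + 28)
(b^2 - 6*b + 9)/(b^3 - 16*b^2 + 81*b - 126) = (b - 3)/(b^2 - 13*b + 42)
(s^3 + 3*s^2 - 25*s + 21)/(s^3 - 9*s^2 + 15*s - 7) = (s^2 + 4*s - 21)/(s^2 - 8*s + 7)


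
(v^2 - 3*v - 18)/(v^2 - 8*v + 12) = (v + 3)/(v - 2)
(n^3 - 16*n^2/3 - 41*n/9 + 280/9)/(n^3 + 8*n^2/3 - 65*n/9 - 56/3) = (n - 5)/(n + 3)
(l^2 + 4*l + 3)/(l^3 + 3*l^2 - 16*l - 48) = (l + 1)/(l^2 - 16)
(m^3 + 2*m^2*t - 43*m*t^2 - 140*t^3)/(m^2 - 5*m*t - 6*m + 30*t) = (m^3 + 2*m^2*t - 43*m*t^2 - 140*t^3)/(m^2 - 5*m*t - 6*m + 30*t)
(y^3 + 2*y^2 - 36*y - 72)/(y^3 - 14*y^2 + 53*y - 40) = (y^3 + 2*y^2 - 36*y - 72)/(y^3 - 14*y^2 + 53*y - 40)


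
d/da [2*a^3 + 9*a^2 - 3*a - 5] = 6*a^2 + 18*a - 3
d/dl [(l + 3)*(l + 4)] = 2*l + 7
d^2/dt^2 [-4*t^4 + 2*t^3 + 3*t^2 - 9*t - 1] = -48*t^2 + 12*t + 6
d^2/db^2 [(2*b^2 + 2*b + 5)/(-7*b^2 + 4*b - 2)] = 2*(-154*b^3 - 651*b^2 + 504*b - 34)/(343*b^6 - 588*b^5 + 630*b^4 - 400*b^3 + 180*b^2 - 48*b + 8)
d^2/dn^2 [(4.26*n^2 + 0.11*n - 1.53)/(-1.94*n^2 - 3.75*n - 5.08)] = (61.1550080000001*n^3 + 286.44876*n^2 + 73.2889319999999*n - 202.80519)/(7.301384*n^6 + 42.3405*n^5 + 139.201014*n^4 + 274.476375*n^3 + 364.505748*n^2 + 290.322*n + 131.096512)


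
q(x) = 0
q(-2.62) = 0.00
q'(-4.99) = 0.00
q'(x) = 0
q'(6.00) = 0.00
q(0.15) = 0.00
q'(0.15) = 0.00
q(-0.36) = 0.00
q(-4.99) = 0.00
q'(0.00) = 0.00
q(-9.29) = 0.00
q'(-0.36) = 0.00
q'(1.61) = 0.00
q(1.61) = 0.00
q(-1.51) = 0.00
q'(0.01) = 0.00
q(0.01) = 0.00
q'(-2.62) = 0.00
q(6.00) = 0.00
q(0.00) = 0.00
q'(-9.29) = 0.00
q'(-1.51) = 0.00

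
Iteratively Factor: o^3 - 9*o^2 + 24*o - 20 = (o - 5)*(o^2 - 4*o + 4) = (o - 5)*(o - 2)*(o - 2)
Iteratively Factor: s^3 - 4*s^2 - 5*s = (s - 5)*(s^2 + s) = (s - 5)*(s + 1)*(s)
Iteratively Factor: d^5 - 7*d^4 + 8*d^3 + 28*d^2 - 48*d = (d - 2)*(d^4 - 5*d^3 - 2*d^2 + 24*d) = (d - 3)*(d - 2)*(d^3 - 2*d^2 - 8*d) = d*(d - 3)*(d - 2)*(d^2 - 2*d - 8) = d*(d - 4)*(d - 3)*(d - 2)*(d + 2)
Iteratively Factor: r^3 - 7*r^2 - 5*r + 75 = (r + 3)*(r^2 - 10*r + 25) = (r - 5)*(r + 3)*(r - 5)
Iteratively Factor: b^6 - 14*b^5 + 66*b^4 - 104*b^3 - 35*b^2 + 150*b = (b)*(b^5 - 14*b^4 + 66*b^3 - 104*b^2 - 35*b + 150) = b*(b - 5)*(b^4 - 9*b^3 + 21*b^2 + b - 30) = b*(b - 5)*(b - 2)*(b^3 - 7*b^2 + 7*b + 15) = b*(b - 5)^2*(b - 2)*(b^2 - 2*b - 3) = b*(b - 5)^2*(b - 2)*(b + 1)*(b - 3)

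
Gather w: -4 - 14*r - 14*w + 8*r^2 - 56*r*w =8*r^2 - 14*r + w*(-56*r - 14) - 4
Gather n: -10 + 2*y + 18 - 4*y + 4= 12 - 2*y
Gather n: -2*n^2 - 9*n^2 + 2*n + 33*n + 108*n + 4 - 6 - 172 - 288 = -11*n^2 + 143*n - 462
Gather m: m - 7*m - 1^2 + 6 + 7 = 12 - 6*m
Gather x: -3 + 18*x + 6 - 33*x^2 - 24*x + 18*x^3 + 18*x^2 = 18*x^3 - 15*x^2 - 6*x + 3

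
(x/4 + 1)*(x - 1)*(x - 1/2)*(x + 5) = x^4/4 + 15*x^3/8 + 7*x^2/4 - 51*x/8 + 5/2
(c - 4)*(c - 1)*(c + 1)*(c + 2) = c^4 - 2*c^3 - 9*c^2 + 2*c + 8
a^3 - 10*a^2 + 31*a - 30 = (a - 5)*(a - 3)*(a - 2)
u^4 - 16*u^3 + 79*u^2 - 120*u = u*(u - 8)*(u - 5)*(u - 3)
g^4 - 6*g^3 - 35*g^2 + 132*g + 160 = (g - 8)*(g - 4)*(g + 1)*(g + 5)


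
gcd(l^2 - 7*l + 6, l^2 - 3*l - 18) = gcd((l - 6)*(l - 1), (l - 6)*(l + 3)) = l - 6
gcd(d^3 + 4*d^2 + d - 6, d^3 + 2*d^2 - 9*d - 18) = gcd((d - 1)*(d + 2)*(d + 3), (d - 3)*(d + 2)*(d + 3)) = d^2 + 5*d + 6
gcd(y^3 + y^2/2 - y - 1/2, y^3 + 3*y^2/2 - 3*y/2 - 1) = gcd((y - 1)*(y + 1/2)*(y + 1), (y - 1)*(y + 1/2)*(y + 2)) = y^2 - y/2 - 1/2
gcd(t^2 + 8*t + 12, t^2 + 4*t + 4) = t + 2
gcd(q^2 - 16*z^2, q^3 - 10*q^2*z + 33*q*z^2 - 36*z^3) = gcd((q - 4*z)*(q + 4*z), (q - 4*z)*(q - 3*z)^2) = -q + 4*z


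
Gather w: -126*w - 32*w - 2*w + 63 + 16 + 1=80 - 160*w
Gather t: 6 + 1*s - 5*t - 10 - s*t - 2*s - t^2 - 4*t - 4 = -s - t^2 + t*(-s - 9) - 8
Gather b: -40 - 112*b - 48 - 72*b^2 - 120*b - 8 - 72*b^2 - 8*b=-144*b^2 - 240*b - 96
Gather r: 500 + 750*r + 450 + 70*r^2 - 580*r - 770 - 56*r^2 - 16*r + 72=14*r^2 + 154*r + 252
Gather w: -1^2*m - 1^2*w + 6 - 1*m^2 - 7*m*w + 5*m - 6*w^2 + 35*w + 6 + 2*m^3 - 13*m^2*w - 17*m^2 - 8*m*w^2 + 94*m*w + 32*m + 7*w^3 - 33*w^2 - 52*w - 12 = 2*m^3 - 18*m^2 + 36*m + 7*w^3 + w^2*(-8*m - 39) + w*(-13*m^2 + 87*m - 18)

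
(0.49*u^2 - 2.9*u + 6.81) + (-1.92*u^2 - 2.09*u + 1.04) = -1.43*u^2 - 4.99*u + 7.85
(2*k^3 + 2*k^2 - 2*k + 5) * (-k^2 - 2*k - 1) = -2*k^5 - 6*k^4 - 4*k^3 - 3*k^2 - 8*k - 5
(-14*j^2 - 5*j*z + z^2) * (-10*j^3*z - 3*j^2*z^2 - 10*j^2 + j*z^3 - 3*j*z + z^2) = 140*j^5*z + 92*j^4*z^2 + 140*j^4 - 9*j^3*z^3 + 92*j^3*z - 8*j^2*z^4 - 9*j^2*z^2 + j*z^5 - 8*j*z^3 + z^4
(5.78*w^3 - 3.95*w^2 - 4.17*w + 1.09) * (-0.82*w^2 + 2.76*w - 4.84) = -4.7396*w^5 + 19.1918*w^4 - 35.4578*w^3 + 6.715*w^2 + 23.1912*w - 5.2756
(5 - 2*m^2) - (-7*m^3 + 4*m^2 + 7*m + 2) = 7*m^3 - 6*m^2 - 7*m + 3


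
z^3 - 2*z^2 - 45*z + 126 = (z - 6)*(z - 3)*(z + 7)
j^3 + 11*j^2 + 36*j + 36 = (j + 2)*(j + 3)*(j + 6)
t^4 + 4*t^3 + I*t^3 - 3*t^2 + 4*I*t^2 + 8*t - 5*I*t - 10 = (t - 1)*(t + 5)*(t - I)*(t + 2*I)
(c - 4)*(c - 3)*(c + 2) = c^3 - 5*c^2 - 2*c + 24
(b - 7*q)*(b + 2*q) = b^2 - 5*b*q - 14*q^2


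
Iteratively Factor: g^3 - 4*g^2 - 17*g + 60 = (g + 4)*(g^2 - 8*g + 15) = (g - 5)*(g + 4)*(g - 3)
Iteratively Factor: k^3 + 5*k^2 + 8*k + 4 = (k + 2)*(k^2 + 3*k + 2) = (k + 2)^2*(k + 1)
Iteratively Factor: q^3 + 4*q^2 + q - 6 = (q + 2)*(q^2 + 2*q - 3) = (q + 2)*(q + 3)*(q - 1)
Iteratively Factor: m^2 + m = (m + 1)*(m)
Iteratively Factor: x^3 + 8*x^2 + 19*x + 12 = (x + 1)*(x^2 + 7*x + 12) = (x + 1)*(x + 3)*(x + 4)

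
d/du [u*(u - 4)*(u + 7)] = 3*u^2 + 6*u - 28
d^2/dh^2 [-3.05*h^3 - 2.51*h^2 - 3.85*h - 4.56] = -18.3*h - 5.02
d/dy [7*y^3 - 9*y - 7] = 21*y^2 - 9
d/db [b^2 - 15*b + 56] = 2*b - 15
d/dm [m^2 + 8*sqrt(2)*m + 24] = 2*m + 8*sqrt(2)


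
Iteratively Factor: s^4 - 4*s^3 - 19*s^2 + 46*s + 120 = (s + 3)*(s^3 - 7*s^2 + 2*s + 40) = (s - 4)*(s + 3)*(s^2 - 3*s - 10) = (s - 5)*(s - 4)*(s + 3)*(s + 2)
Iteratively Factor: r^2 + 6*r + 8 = (r + 4)*(r + 2)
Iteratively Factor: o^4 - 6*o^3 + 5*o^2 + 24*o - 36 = (o - 2)*(o^3 - 4*o^2 - 3*o + 18) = (o - 2)*(o + 2)*(o^2 - 6*o + 9) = (o - 3)*(o - 2)*(o + 2)*(o - 3)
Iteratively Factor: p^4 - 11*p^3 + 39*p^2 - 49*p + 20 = (p - 5)*(p^3 - 6*p^2 + 9*p - 4) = (p - 5)*(p - 1)*(p^2 - 5*p + 4) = (p - 5)*(p - 4)*(p - 1)*(p - 1)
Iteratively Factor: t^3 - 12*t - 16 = (t + 2)*(t^2 - 2*t - 8) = (t - 4)*(t + 2)*(t + 2)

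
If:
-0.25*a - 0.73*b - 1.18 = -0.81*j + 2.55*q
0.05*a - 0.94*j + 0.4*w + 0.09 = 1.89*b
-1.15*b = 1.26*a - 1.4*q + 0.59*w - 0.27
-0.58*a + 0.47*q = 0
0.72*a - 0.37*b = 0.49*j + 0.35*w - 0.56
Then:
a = -0.18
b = -0.12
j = 0.57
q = -0.23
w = 0.55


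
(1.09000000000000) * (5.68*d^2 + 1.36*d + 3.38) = 6.1912*d^2 + 1.4824*d + 3.6842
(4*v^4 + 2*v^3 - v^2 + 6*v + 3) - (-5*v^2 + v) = 4*v^4 + 2*v^3 + 4*v^2 + 5*v + 3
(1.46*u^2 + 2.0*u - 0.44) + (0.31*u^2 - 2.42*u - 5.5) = 1.77*u^2 - 0.42*u - 5.94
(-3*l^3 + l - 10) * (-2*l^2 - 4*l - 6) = 6*l^5 + 12*l^4 + 16*l^3 + 16*l^2 + 34*l + 60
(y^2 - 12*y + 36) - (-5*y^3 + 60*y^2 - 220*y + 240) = 5*y^3 - 59*y^2 + 208*y - 204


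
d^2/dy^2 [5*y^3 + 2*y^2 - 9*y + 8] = 30*y + 4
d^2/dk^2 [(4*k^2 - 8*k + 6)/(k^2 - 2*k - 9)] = 84*(3*k^2 - 6*k + 13)/(k^6 - 6*k^5 - 15*k^4 + 100*k^3 + 135*k^2 - 486*k - 729)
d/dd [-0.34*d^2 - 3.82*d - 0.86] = -0.68*d - 3.82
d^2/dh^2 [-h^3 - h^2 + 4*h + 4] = -6*h - 2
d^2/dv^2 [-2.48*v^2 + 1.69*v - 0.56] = -4.96000000000000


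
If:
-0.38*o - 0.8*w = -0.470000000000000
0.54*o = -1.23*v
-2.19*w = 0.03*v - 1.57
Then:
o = -0.27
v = 0.12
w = 0.72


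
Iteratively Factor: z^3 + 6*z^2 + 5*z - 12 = (z + 3)*(z^2 + 3*z - 4) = (z + 3)*(z + 4)*(z - 1)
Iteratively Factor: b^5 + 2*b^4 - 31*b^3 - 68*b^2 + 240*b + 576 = (b - 4)*(b^4 + 6*b^3 - 7*b^2 - 96*b - 144) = (b - 4)^2*(b^3 + 10*b^2 + 33*b + 36) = (b - 4)^2*(b + 3)*(b^2 + 7*b + 12) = (b - 4)^2*(b + 3)*(b + 4)*(b + 3)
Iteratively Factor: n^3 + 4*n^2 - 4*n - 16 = (n - 2)*(n^2 + 6*n + 8) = (n - 2)*(n + 2)*(n + 4)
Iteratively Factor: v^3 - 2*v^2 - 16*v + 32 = (v - 2)*(v^2 - 16) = (v - 4)*(v - 2)*(v + 4)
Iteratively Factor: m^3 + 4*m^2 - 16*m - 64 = (m + 4)*(m^2 - 16) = (m - 4)*(m + 4)*(m + 4)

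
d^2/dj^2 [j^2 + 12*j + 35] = 2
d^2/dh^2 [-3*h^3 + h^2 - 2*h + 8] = 2 - 18*h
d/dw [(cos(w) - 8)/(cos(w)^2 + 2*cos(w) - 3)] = (cos(w)^2 - 16*cos(w) - 13)*sin(w)/(cos(w)^2 + 2*cos(w) - 3)^2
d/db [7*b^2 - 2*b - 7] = 14*b - 2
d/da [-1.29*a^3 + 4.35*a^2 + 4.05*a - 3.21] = -3.87*a^2 + 8.7*a + 4.05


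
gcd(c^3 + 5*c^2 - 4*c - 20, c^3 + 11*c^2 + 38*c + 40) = c^2 + 7*c + 10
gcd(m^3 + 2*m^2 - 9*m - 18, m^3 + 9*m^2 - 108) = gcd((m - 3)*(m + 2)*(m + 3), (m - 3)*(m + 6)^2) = m - 3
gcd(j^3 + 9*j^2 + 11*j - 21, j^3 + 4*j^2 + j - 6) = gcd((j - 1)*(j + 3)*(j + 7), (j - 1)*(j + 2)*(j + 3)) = j^2 + 2*j - 3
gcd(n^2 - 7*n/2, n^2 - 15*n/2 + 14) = n - 7/2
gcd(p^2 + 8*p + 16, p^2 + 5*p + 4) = p + 4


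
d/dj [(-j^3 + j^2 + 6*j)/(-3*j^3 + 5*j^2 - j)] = (-2*j^2 + 38*j - 31)/(9*j^4 - 30*j^3 + 31*j^2 - 10*j + 1)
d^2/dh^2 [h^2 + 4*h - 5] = 2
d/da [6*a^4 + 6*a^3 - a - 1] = 24*a^3 + 18*a^2 - 1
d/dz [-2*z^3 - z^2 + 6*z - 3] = -6*z^2 - 2*z + 6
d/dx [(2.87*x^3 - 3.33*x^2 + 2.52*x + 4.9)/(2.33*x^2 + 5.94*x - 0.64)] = (6.6871*x^4 + 34.0956*x^3 - 31.1622*x^2 - 18.5716*x - 30.7188)/(5.4289*x^4 + 27.6804*x^3 + 32.3012*x^2 - 7.6032*x + 0.4096)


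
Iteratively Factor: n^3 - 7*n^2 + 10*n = (n)*(n^2 - 7*n + 10) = n*(n - 2)*(n - 5)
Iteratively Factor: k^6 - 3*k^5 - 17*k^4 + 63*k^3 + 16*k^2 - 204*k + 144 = (k - 3)*(k^5 - 17*k^3 + 12*k^2 + 52*k - 48) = (k - 3)*(k - 2)*(k^4 + 2*k^3 - 13*k^2 - 14*k + 24) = (k - 3)*(k - 2)*(k + 2)*(k^3 - 13*k + 12) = (k - 3)*(k - 2)*(k - 1)*(k + 2)*(k^2 + k - 12) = (k - 3)*(k - 2)*(k - 1)*(k + 2)*(k + 4)*(k - 3)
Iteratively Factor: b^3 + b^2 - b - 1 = (b + 1)*(b^2 - 1) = (b + 1)^2*(b - 1)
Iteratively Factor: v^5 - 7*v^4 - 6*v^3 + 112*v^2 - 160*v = (v - 2)*(v^4 - 5*v^3 - 16*v^2 + 80*v) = (v - 4)*(v - 2)*(v^3 - v^2 - 20*v) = (v - 4)*(v - 2)*(v + 4)*(v^2 - 5*v) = (v - 5)*(v - 4)*(v - 2)*(v + 4)*(v)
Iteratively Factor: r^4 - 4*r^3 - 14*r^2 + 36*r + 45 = (r + 1)*(r^3 - 5*r^2 - 9*r + 45) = (r - 5)*(r + 1)*(r^2 - 9) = (r - 5)*(r + 1)*(r + 3)*(r - 3)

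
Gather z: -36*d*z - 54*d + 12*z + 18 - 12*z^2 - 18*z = -54*d - 12*z^2 + z*(-36*d - 6) + 18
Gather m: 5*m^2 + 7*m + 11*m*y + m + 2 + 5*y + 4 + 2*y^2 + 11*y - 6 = 5*m^2 + m*(11*y + 8) + 2*y^2 + 16*y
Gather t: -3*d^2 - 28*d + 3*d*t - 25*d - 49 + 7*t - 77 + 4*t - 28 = -3*d^2 - 53*d + t*(3*d + 11) - 154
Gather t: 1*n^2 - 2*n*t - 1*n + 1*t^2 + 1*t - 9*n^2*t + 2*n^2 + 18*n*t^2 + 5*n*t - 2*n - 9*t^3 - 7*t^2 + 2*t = 3*n^2 - 3*n - 9*t^3 + t^2*(18*n - 6) + t*(-9*n^2 + 3*n + 3)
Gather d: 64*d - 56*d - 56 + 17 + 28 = 8*d - 11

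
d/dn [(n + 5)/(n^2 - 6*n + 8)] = (n^2 - 6*n - 2*(n - 3)*(n + 5) + 8)/(n^2 - 6*n + 8)^2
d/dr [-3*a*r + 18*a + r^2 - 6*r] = -3*a + 2*r - 6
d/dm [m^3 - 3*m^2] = 3*m*(m - 2)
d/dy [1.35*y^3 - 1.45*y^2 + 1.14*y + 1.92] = 4.05*y^2 - 2.9*y + 1.14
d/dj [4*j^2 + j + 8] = 8*j + 1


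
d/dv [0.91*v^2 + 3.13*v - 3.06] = 1.82*v + 3.13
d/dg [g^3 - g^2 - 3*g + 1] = 3*g^2 - 2*g - 3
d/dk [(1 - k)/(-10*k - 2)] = 3/(25*k^2 + 10*k + 1)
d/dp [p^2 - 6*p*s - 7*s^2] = 2*p - 6*s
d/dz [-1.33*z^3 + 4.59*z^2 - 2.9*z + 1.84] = -3.99*z^2 + 9.18*z - 2.9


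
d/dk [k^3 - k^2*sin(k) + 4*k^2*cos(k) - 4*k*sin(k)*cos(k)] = -4*k^2*sin(k) - k^2*cos(k) + 3*k^2 - 2*k*sin(k) + 8*k*cos(k) - 4*k*cos(2*k) - 2*sin(2*k)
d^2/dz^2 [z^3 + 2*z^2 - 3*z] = 6*z + 4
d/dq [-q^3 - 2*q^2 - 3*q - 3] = -3*q^2 - 4*q - 3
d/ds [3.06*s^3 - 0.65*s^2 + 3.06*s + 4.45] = 9.18*s^2 - 1.3*s + 3.06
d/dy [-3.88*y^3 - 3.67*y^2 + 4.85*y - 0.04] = -11.64*y^2 - 7.34*y + 4.85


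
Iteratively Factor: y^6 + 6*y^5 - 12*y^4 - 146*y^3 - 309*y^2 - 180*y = (y + 3)*(y^5 + 3*y^4 - 21*y^3 - 83*y^2 - 60*y) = (y + 3)*(y + 4)*(y^4 - y^3 - 17*y^2 - 15*y) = (y - 5)*(y + 3)*(y + 4)*(y^3 + 4*y^2 + 3*y) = y*(y - 5)*(y + 3)*(y + 4)*(y^2 + 4*y + 3) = y*(y - 5)*(y + 3)^2*(y + 4)*(y + 1)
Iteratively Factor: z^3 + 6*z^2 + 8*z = (z + 4)*(z^2 + 2*z) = z*(z + 4)*(z + 2)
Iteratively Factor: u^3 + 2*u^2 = (u + 2)*(u^2) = u*(u + 2)*(u)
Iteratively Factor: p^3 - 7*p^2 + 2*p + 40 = (p + 2)*(p^2 - 9*p + 20) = (p - 5)*(p + 2)*(p - 4)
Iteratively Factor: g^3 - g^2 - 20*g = (g + 4)*(g^2 - 5*g) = g*(g + 4)*(g - 5)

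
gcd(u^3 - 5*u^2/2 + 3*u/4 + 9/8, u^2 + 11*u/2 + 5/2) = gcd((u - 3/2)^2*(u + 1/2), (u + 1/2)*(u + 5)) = u + 1/2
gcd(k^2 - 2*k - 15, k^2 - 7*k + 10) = k - 5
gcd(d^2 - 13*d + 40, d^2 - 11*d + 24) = d - 8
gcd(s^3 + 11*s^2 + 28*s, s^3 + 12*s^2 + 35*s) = s^2 + 7*s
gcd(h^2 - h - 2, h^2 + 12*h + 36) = 1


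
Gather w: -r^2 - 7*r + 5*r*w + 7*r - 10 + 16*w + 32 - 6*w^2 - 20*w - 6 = -r^2 - 6*w^2 + w*(5*r - 4) + 16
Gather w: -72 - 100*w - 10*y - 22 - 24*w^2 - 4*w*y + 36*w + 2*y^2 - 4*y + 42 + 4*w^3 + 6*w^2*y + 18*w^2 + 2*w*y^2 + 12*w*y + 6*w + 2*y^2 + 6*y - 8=4*w^3 + w^2*(6*y - 6) + w*(2*y^2 + 8*y - 58) + 4*y^2 - 8*y - 60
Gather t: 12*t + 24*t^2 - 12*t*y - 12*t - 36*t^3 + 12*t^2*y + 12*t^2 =-36*t^3 + t^2*(12*y + 36) - 12*t*y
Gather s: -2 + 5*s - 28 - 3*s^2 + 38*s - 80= -3*s^2 + 43*s - 110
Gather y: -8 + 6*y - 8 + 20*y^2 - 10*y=20*y^2 - 4*y - 16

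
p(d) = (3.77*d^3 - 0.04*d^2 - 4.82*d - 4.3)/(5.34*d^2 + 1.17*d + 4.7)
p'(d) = (-10.68*d - 1.17)*(3.77*d^3 - 0.04*d^2 - 4.82*d - 4.3)/(5.34*d^2 + 1.17*d + 4.7)^2 + (11.31*d^2 - 0.08*d - 4.82)/(5.34*d^2 + 1.17*d + 4.7)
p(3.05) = 1.51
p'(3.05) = 0.85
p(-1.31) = -0.53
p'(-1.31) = 0.64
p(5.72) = 3.61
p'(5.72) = 0.75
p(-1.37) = -0.57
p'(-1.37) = 0.68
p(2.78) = 1.28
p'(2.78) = 0.87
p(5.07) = 3.12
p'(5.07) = 0.76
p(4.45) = 2.64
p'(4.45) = 0.78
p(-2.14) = -1.17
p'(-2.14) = 0.82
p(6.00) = 3.82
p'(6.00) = 0.75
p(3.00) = 1.47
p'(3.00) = 0.85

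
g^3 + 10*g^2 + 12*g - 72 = (g - 2)*(g + 6)^2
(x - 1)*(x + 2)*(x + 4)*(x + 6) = x^4 + 11*x^3 + 32*x^2 + 4*x - 48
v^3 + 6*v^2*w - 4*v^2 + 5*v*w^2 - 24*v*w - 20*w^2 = (v - 4)*(v + w)*(v + 5*w)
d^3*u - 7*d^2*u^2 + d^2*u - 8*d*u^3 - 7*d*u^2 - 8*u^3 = (d - 8*u)*(d + u)*(d*u + u)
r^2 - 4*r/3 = r*(r - 4/3)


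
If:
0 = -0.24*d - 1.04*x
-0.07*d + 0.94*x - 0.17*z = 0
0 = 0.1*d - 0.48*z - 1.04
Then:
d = 1.14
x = -0.26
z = -1.93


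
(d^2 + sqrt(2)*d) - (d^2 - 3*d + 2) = sqrt(2)*d + 3*d - 2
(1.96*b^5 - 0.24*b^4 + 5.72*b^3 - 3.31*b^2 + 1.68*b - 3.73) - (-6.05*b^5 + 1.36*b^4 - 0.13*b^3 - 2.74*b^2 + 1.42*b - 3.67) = 8.01*b^5 - 1.6*b^4 + 5.85*b^3 - 0.57*b^2 + 0.26*b - 0.0600000000000001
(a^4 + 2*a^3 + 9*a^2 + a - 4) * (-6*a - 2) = -6*a^5 - 14*a^4 - 58*a^3 - 24*a^2 + 22*a + 8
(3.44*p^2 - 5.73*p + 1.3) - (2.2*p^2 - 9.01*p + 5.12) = 1.24*p^2 + 3.28*p - 3.82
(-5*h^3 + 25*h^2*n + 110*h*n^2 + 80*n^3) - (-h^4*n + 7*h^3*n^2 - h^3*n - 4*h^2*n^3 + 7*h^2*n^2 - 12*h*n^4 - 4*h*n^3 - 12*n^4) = h^4*n - 7*h^3*n^2 + h^3*n - 5*h^3 + 4*h^2*n^3 - 7*h^2*n^2 + 25*h^2*n + 12*h*n^4 + 4*h*n^3 + 110*h*n^2 + 12*n^4 + 80*n^3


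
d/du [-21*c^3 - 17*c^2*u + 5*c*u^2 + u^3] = -17*c^2 + 10*c*u + 3*u^2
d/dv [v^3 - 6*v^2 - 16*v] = 3*v^2 - 12*v - 16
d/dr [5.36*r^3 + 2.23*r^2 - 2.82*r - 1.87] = 16.08*r^2 + 4.46*r - 2.82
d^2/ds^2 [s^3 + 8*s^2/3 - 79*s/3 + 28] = 6*s + 16/3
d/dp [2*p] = 2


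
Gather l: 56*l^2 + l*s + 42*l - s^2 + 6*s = 56*l^2 + l*(s + 42) - s^2 + 6*s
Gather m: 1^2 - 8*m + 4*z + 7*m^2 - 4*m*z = 7*m^2 + m*(-4*z - 8) + 4*z + 1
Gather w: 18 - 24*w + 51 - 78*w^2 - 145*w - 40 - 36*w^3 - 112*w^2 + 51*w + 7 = -36*w^3 - 190*w^2 - 118*w + 36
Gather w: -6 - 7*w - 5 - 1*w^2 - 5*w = -w^2 - 12*w - 11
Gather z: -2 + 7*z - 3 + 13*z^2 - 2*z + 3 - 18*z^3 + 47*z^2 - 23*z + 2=-18*z^3 + 60*z^2 - 18*z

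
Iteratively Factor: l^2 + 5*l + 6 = (l + 3)*(l + 2)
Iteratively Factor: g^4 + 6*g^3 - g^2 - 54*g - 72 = (g + 2)*(g^3 + 4*g^2 - 9*g - 36) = (g + 2)*(g + 3)*(g^2 + g - 12) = (g - 3)*(g + 2)*(g + 3)*(g + 4)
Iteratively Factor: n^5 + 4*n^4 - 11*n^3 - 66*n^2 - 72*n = (n + 3)*(n^4 + n^3 - 14*n^2 - 24*n) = (n + 3)^2*(n^3 - 2*n^2 - 8*n) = (n + 2)*(n + 3)^2*(n^2 - 4*n) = (n - 4)*(n + 2)*(n + 3)^2*(n)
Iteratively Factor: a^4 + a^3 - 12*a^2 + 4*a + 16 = (a + 1)*(a^3 - 12*a + 16) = (a + 1)*(a + 4)*(a^2 - 4*a + 4) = (a - 2)*(a + 1)*(a + 4)*(a - 2)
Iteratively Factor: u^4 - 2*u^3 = (u)*(u^3 - 2*u^2) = u^2*(u^2 - 2*u) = u^2*(u - 2)*(u)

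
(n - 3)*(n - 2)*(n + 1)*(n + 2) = n^4 - 2*n^3 - 7*n^2 + 8*n + 12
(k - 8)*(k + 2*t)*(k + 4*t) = k^3 + 6*k^2*t - 8*k^2 + 8*k*t^2 - 48*k*t - 64*t^2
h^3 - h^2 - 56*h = h*(h - 8)*(h + 7)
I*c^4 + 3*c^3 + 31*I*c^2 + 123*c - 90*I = (c - 5*I)*(c - 3*I)*(c + 6*I)*(I*c + 1)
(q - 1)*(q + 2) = q^2 + q - 2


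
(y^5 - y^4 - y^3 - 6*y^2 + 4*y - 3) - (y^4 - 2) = y^5 - 2*y^4 - y^3 - 6*y^2 + 4*y - 1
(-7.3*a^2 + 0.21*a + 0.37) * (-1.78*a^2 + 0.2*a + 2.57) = 12.994*a^4 - 1.8338*a^3 - 19.3776*a^2 + 0.6137*a + 0.9509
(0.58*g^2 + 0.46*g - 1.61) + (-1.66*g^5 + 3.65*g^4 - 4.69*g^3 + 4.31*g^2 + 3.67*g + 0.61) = -1.66*g^5 + 3.65*g^4 - 4.69*g^3 + 4.89*g^2 + 4.13*g - 1.0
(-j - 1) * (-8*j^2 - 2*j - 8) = 8*j^3 + 10*j^2 + 10*j + 8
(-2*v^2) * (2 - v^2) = 2*v^4 - 4*v^2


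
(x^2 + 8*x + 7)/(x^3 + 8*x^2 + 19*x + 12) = (x + 7)/(x^2 + 7*x + 12)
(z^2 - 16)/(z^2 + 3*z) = (z^2 - 16)/(z*(z + 3))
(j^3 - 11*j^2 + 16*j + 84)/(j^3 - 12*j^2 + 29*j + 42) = (j + 2)/(j + 1)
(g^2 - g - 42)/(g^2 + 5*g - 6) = (g - 7)/(g - 1)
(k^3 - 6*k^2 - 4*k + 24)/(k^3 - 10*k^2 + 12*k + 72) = (k - 2)/(k - 6)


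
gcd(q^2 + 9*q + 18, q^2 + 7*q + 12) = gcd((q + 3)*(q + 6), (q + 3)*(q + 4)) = q + 3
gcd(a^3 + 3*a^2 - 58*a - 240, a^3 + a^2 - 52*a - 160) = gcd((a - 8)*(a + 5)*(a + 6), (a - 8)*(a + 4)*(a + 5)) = a^2 - 3*a - 40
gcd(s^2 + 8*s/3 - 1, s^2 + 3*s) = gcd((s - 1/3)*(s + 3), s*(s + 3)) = s + 3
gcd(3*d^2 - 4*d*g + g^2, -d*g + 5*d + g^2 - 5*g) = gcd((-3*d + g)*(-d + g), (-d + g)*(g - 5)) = d - g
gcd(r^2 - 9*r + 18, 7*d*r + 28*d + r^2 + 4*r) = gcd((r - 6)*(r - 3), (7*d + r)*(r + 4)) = 1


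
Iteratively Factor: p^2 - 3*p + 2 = (p - 2)*(p - 1)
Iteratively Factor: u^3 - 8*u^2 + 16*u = (u - 4)*(u^2 - 4*u) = (u - 4)^2*(u)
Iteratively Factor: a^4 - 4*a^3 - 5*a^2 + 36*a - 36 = (a - 3)*(a^3 - a^2 - 8*a + 12) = (a - 3)*(a + 3)*(a^2 - 4*a + 4) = (a - 3)*(a - 2)*(a + 3)*(a - 2)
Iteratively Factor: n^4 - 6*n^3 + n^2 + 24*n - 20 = (n - 5)*(n^3 - n^2 - 4*n + 4) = (n - 5)*(n - 1)*(n^2 - 4) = (n - 5)*(n - 2)*(n - 1)*(n + 2)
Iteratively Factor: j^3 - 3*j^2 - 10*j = (j + 2)*(j^2 - 5*j) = (j - 5)*(j + 2)*(j)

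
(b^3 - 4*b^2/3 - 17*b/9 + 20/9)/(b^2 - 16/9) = (3*b^2 - 8*b + 5)/(3*b - 4)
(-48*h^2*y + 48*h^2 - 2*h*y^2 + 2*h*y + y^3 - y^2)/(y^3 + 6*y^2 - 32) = (-48*h^2*y + 48*h^2 - 2*h*y^2 + 2*h*y + y^3 - y^2)/(y^3 + 6*y^2 - 32)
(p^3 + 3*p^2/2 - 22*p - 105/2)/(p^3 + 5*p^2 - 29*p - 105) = (p + 7/2)/(p + 7)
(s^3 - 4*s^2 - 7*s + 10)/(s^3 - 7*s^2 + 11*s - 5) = (s + 2)/(s - 1)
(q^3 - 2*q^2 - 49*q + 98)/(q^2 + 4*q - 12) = (q^2 - 49)/(q + 6)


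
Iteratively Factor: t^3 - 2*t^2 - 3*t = (t - 3)*(t^2 + t) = (t - 3)*(t + 1)*(t)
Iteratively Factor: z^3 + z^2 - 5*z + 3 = (z - 1)*(z^2 + 2*z - 3) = (z - 1)^2*(z + 3)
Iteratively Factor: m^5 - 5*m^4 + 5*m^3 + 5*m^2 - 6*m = (m + 1)*(m^4 - 6*m^3 + 11*m^2 - 6*m) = (m - 1)*(m + 1)*(m^3 - 5*m^2 + 6*m) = (m - 2)*(m - 1)*(m + 1)*(m^2 - 3*m) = m*(m - 2)*(m - 1)*(m + 1)*(m - 3)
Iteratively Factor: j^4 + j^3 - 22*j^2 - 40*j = (j + 4)*(j^3 - 3*j^2 - 10*j) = j*(j + 4)*(j^2 - 3*j - 10) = j*(j - 5)*(j + 4)*(j + 2)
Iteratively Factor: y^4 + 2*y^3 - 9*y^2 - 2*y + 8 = (y - 2)*(y^3 + 4*y^2 - y - 4) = (y - 2)*(y - 1)*(y^2 + 5*y + 4) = (y - 2)*(y - 1)*(y + 4)*(y + 1)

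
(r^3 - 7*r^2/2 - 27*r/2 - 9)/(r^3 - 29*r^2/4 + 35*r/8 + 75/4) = 4*(2*r^2 + 5*r + 3)/(8*r^2 - 10*r - 25)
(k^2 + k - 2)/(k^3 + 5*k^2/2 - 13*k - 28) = 2*(k - 1)/(2*k^2 + k - 28)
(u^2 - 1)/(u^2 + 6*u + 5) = (u - 1)/(u + 5)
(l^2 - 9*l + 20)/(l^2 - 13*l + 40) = (l - 4)/(l - 8)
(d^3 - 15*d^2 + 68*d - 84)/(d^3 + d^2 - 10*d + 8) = (d^2 - 13*d + 42)/(d^2 + 3*d - 4)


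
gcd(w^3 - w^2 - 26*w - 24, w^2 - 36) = w - 6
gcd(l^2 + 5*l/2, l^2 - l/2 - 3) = 1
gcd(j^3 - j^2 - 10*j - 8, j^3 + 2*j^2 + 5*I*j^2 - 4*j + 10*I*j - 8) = j + 2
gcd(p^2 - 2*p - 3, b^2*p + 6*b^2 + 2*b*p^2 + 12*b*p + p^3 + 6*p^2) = 1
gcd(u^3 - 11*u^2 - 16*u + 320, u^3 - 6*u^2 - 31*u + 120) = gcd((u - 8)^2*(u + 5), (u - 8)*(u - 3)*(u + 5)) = u^2 - 3*u - 40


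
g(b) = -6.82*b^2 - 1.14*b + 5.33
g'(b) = -13.64*b - 1.14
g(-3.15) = -58.75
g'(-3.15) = 41.83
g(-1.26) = -4.06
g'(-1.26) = 16.05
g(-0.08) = 5.38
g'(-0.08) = -0.05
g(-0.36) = 4.86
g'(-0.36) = 3.77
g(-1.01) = -0.48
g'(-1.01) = 12.64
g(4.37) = -129.89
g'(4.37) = -60.75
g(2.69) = -47.09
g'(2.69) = -37.83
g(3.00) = -59.47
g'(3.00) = -42.06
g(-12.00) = -963.07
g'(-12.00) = 162.54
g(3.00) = -59.47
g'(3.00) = -42.06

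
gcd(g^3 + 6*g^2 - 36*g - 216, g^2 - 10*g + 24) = g - 6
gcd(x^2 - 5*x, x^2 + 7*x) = x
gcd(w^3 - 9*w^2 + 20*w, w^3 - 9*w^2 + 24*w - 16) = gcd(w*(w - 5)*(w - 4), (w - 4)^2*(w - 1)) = w - 4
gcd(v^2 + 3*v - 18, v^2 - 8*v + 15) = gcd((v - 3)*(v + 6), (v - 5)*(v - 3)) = v - 3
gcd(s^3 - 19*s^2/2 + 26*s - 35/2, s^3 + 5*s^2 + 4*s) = 1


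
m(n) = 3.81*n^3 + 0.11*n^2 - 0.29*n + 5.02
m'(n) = 11.43*n^2 + 0.22*n - 0.29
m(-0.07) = 5.04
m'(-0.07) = -0.25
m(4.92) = 460.01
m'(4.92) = 277.47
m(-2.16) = -32.24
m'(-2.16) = 52.56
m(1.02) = 8.88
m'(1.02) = 11.83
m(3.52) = 171.53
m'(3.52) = 142.11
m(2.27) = 49.49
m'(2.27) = 59.11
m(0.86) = 7.28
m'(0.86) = 8.35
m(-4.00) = -235.90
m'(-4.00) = 181.71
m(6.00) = 830.20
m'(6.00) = 412.51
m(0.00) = 5.02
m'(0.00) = -0.29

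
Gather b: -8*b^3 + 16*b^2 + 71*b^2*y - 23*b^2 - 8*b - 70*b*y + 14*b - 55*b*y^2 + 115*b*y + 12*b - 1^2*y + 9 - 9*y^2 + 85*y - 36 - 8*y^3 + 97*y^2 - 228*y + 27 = -8*b^3 + b^2*(71*y - 7) + b*(-55*y^2 + 45*y + 18) - 8*y^3 + 88*y^2 - 144*y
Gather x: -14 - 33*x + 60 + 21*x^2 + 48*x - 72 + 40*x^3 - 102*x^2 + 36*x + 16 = 40*x^3 - 81*x^2 + 51*x - 10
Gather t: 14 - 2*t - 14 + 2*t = 0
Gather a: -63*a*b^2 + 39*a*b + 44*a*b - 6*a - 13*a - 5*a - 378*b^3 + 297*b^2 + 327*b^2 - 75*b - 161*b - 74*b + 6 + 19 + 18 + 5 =a*(-63*b^2 + 83*b - 24) - 378*b^3 + 624*b^2 - 310*b + 48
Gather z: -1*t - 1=-t - 1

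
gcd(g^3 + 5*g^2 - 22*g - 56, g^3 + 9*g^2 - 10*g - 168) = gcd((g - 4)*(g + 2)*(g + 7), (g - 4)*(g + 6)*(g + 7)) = g^2 + 3*g - 28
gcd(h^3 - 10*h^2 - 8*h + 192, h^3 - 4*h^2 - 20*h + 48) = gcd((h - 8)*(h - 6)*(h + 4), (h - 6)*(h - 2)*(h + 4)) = h^2 - 2*h - 24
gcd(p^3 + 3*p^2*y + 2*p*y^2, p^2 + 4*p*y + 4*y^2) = p + 2*y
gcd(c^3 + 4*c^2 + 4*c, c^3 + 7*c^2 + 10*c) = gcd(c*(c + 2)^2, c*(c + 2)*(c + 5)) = c^2 + 2*c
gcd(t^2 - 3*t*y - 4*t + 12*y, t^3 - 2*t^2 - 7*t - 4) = t - 4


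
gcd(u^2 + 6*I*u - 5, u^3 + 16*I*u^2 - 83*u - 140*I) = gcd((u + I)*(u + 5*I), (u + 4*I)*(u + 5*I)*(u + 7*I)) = u + 5*I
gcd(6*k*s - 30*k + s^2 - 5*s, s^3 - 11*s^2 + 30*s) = s - 5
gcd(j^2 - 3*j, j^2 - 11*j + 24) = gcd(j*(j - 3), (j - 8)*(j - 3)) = j - 3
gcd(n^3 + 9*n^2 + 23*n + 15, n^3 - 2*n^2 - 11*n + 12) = n + 3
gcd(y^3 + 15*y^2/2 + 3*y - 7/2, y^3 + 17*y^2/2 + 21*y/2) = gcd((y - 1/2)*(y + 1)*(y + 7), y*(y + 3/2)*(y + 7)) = y + 7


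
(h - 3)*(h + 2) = h^2 - h - 6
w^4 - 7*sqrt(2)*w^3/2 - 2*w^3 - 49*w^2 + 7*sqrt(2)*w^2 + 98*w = w*(w - 2)*(w - 7*sqrt(2))*(w + 7*sqrt(2)/2)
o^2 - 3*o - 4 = (o - 4)*(o + 1)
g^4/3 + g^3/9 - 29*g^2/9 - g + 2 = (g/3 + 1)*(g - 3)*(g - 2/3)*(g + 1)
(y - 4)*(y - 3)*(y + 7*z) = y^3 + 7*y^2*z - 7*y^2 - 49*y*z + 12*y + 84*z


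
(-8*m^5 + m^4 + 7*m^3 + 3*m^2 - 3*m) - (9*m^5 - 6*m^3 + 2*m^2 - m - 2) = -17*m^5 + m^4 + 13*m^3 + m^2 - 2*m + 2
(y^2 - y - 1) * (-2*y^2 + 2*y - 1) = -2*y^4 + 4*y^3 - y^2 - y + 1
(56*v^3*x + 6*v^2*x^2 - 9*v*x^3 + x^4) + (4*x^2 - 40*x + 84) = 56*v^3*x + 6*v^2*x^2 - 9*v*x^3 + x^4 + 4*x^2 - 40*x + 84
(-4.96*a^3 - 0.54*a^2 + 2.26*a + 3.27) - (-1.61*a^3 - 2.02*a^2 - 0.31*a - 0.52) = -3.35*a^3 + 1.48*a^2 + 2.57*a + 3.79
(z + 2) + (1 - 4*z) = 3 - 3*z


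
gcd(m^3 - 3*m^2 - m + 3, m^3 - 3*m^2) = m - 3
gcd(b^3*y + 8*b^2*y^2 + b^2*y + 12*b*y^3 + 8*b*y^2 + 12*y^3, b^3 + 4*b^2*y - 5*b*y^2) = 1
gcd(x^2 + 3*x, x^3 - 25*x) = x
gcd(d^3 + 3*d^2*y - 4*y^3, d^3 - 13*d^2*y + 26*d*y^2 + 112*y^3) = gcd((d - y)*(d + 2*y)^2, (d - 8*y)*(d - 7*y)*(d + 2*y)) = d + 2*y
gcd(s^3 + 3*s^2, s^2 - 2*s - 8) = 1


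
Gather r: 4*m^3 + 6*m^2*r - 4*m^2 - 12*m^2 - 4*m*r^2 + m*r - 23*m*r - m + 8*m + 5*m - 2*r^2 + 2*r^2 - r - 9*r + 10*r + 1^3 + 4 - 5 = 4*m^3 - 16*m^2 - 4*m*r^2 + 12*m + r*(6*m^2 - 22*m)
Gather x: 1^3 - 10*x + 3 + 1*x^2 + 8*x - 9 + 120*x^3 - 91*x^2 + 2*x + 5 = 120*x^3 - 90*x^2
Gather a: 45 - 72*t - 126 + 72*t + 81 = 0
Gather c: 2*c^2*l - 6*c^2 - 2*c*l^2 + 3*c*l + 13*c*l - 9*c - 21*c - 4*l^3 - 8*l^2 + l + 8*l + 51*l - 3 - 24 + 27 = c^2*(2*l - 6) + c*(-2*l^2 + 16*l - 30) - 4*l^3 - 8*l^2 + 60*l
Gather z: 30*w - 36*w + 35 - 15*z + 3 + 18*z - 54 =-6*w + 3*z - 16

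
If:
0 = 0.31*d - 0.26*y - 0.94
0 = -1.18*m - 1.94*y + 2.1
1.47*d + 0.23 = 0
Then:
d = -0.16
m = 8.03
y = -3.80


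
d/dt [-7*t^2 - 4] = -14*t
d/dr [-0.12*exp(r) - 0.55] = -0.12*exp(r)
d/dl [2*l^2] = 4*l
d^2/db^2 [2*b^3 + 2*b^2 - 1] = 12*b + 4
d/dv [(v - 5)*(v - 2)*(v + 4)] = 3*v^2 - 6*v - 18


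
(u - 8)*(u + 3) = u^2 - 5*u - 24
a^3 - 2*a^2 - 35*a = a*(a - 7)*(a + 5)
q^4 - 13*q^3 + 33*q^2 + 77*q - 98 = (q - 7)^2*(q - 1)*(q + 2)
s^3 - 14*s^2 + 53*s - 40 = (s - 8)*(s - 5)*(s - 1)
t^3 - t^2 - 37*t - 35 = (t - 7)*(t + 1)*(t + 5)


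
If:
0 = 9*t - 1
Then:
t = 1/9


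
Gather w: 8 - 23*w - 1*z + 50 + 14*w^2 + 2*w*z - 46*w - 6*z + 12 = 14*w^2 + w*(2*z - 69) - 7*z + 70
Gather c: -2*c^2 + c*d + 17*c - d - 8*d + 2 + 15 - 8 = -2*c^2 + c*(d + 17) - 9*d + 9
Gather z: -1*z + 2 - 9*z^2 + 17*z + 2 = -9*z^2 + 16*z + 4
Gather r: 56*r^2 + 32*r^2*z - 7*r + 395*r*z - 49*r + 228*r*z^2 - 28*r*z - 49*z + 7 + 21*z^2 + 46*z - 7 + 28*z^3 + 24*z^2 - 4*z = r^2*(32*z + 56) + r*(228*z^2 + 367*z - 56) + 28*z^3 + 45*z^2 - 7*z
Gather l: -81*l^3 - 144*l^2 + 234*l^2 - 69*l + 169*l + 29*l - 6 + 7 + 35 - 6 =-81*l^3 + 90*l^2 + 129*l + 30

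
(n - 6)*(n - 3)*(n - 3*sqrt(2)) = n^3 - 9*n^2 - 3*sqrt(2)*n^2 + 18*n + 27*sqrt(2)*n - 54*sqrt(2)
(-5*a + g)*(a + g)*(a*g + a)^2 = -5*a^4*g^2 - 10*a^4*g - 5*a^4 - 4*a^3*g^3 - 8*a^3*g^2 - 4*a^3*g + a^2*g^4 + 2*a^2*g^3 + a^2*g^2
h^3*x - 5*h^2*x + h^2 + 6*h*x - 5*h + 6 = (h - 3)*(h - 2)*(h*x + 1)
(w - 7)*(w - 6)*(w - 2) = w^3 - 15*w^2 + 68*w - 84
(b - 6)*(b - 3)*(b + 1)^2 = b^4 - 7*b^3 + b^2 + 27*b + 18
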